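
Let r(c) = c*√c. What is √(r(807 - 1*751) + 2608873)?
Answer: √(2608873 + 112*√14) ≈ 1615.3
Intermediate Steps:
r(c) = c^(3/2)
√(r(807 - 1*751) + 2608873) = √((807 - 1*751)^(3/2) + 2608873) = √((807 - 751)^(3/2) + 2608873) = √(56^(3/2) + 2608873) = √(112*√14 + 2608873) = √(2608873 + 112*√14)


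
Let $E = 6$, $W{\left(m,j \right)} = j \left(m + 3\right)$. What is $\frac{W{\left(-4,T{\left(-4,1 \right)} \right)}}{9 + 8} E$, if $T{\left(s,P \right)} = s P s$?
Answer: $- \frac{96}{17} \approx -5.6471$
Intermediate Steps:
$T{\left(s,P \right)} = P s^{2}$ ($T{\left(s,P \right)} = P s s = P s^{2}$)
$W{\left(m,j \right)} = j \left(3 + m\right)$
$\frac{W{\left(-4,T{\left(-4,1 \right)} \right)}}{9 + 8} E = \frac{1 \left(-4\right)^{2} \left(3 - 4\right)}{9 + 8} \cdot 6 = \frac{1 \cdot 16 \left(-1\right)}{17} \cdot 6 = \frac{16 \left(-1\right)}{17} \cdot 6 = \frac{1}{17} \left(-16\right) 6 = \left(- \frac{16}{17}\right) 6 = - \frac{96}{17}$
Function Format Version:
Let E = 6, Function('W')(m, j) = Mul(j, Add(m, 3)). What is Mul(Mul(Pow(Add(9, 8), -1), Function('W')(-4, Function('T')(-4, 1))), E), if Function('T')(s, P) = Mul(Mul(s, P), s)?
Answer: Rational(-96, 17) ≈ -5.6471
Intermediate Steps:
Function('T')(s, P) = Mul(P, Pow(s, 2)) (Function('T')(s, P) = Mul(Mul(P, s), s) = Mul(P, Pow(s, 2)))
Function('W')(m, j) = Mul(j, Add(3, m))
Mul(Mul(Pow(Add(9, 8), -1), Function('W')(-4, Function('T')(-4, 1))), E) = Mul(Mul(Pow(Add(9, 8), -1), Mul(Mul(1, Pow(-4, 2)), Add(3, -4))), 6) = Mul(Mul(Pow(17, -1), Mul(Mul(1, 16), -1)), 6) = Mul(Mul(Rational(1, 17), Mul(16, -1)), 6) = Mul(Mul(Rational(1, 17), -16), 6) = Mul(Rational(-16, 17), 6) = Rational(-96, 17)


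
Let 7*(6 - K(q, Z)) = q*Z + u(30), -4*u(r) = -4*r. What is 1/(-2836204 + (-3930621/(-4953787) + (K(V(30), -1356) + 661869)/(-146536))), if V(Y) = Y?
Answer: -5081356922824/14411783950984604029 ≈ -3.5258e-7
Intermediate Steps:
u(r) = r (u(r) = -(-1)*r = r)
K(q, Z) = 12/7 - Z*q/7 (K(q, Z) = 6 - (q*Z + 30)/7 = 6 - (Z*q + 30)/7 = 6 - (30 + Z*q)/7 = 6 + (-30/7 - Z*q/7) = 12/7 - Z*q/7)
1/(-2836204 + (-3930621/(-4953787) + (K(V(30), -1356) + 661869)/(-146536))) = 1/(-2836204 + (-3930621/(-4953787) + ((12/7 - 1/7*(-1356)*30) + 661869)/(-146536))) = 1/(-2836204 + (-3930621*(-1/4953787) + ((12/7 + 40680/7) + 661869)*(-1/146536))) = 1/(-2836204 + (3930621/4953787 + (40692/7 + 661869)*(-1/146536))) = 1/(-2836204 + (3930621/4953787 + (4673775/7)*(-1/146536))) = 1/(-2836204 + (3930621/4953787 - 4673775/1025752)) = 1/(-2836204 - 19121043483933/5081356922824) = 1/(-14411783950984604029/5081356922824) = -5081356922824/14411783950984604029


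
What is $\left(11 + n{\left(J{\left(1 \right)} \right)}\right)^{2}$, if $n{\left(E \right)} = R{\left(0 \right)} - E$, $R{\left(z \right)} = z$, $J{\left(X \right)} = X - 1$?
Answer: $121$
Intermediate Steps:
$J{\left(X \right)} = -1 + X$
$n{\left(E \right)} = - E$ ($n{\left(E \right)} = 0 - E = - E$)
$\left(11 + n{\left(J{\left(1 \right)} \right)}\right)^{2} = \left(11 - \left(-1 + 1\right)\right)^{2} = \left(11 - 0\right)^{2} = \left(11 + 0\right)^{2} = 11^{2} = 121$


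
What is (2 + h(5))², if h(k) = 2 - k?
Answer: 1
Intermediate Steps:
(2 + h(5))² = (2 + (2 - 1*5))² = (2 + (2 - 5))² = (2 - 3)² = (-1)² = 1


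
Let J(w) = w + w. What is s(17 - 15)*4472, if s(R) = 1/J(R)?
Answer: 1118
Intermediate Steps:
J(w) = 2*w
s(R) = 1/(2*R)
s(17 - 15)*4472 = (1/(2*(17 - 15)))*4472 = ((½)/2)*4472 = ((½)*(½))*4472 = (¼)*4472 = 1118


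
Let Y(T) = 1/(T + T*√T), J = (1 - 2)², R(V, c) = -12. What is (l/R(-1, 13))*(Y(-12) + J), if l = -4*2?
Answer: 155/234 + I*√3/117 ≈ 0.66239 + 0.014804*I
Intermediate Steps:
l = -8
J = 1 (J = (-1)² = 1)
Y(T) = 1/(T + T^(3/2))
(l/R(-1, 13))*(Y(-12) + J) = (-8/(-12))*(1/(-12 + (-12)^(3/2)) + 1) = (-8*(-1/12))*(1/(-12 - 24*I*√3) + 1) = 2*(1 + 1/(-12 - 24*I*√3))/3 = ⅔ + 2/(3*(-12 - 24*I*√3))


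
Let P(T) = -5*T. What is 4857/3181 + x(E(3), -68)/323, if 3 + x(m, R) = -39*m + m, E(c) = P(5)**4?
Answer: -47216409482/1027463 ≈ -45954.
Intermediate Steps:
E(c) = 390625 (E(c) = (-5*5)**4 = (-25)**4 = 390625)
x(m, R) = -3 - 38*m (x(m, R) = -3 + (-39*m + m) = -3 - 38*m)
4857/3181 + x(E(3), -68)/323 = 4857/3181 + (-3 - 38*390625)/323 = 4857*(1/3181) + (-3 - 14843750)*(1/323) = 4857/3181 - 14843753*1/323 = 4857/3181 - 14843753/323 = -47216409482/1027463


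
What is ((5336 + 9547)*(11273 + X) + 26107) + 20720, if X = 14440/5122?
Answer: 429901866306/2561 ≈ 1.6786e+8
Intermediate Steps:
X = 7220/2561 (X = 14440*(1/5122) = 7220/2561 ≈ 2.8192)
((5336 + 9547)*(11273 + X) + 26107) + 20720 = ((5336 + 9547)*(11273 + 7220/2561) + 26107) + 20720 = (14883*(28877373/2561) + 26107) + 20720 = (429781942359/2561 + 26107) + 20720 = 429848802386/2561 + 20720 = 429901866306/2561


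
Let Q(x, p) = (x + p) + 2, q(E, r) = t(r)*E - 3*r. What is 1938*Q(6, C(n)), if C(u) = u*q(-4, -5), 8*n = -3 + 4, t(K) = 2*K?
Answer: 115311/4 ≈ 28828.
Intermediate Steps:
q(E, r) = -3*r + 2*E*r (q(E, r) = (2*r)*E - 3*r = 2*E*r - 3*r = -3*r + 2*E*r)
n = ⅛ (n = (-3 + 4)/8 = (⅛)*1 = ⅛ ≈ 0.12500)
C(u) = 55*u (C(u) = u*(-5*(-3 + 2*(-4))) = u*(-5*(-3 - 8)) = u*(-5*(-11)) = u*55 = 55*u)
Q(x, p) = 2 + p + x (Q(x, p) = (p + x) + 2 = 2 + p + x)
1938*Q(6, C(n)) = 1938*(2 + 55*(⅛) + 6) = 1938*(2 + 55/8 + 6) = 1938*(119/8) = 115311/4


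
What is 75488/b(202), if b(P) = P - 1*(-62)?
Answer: 9436/33 ≈ 285.94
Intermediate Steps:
b(P) = 62 + P (b(P) = P + 62 = 62 + P)
75488/b(202) = 75488/(62 + 202) = 75488/264 = 75488*(1/264) = 9436/33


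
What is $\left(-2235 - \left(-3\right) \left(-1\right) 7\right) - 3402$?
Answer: $-5658$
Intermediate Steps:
$\left(-2235 - \left(-3\right) \left(-1\right) 7\right) - 3402 = \left(-2235 - 3 \cdot 7\right) - 3402 = \left(-2235 - 21\right) - 3402 = -2256 - 3402 = -5658$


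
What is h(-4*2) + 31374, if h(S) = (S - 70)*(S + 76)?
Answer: 26070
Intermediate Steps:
h(S) = (-70 + S)*(76 + S)
h(-4*2) + 31374 = (-5320 + (-4*2)**2 + 6*(-4*2)) + 31374 = (-5320 + (-8)**2 + 6*(-8)) + 31374 = (-5320 + 64 - 48) + 31374 = -5304 + 31374 = 26070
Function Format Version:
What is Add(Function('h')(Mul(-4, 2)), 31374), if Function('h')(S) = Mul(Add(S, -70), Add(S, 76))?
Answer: 26070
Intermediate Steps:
Function('h')(S) = Mul(Add(-70, S), Add(76, S))
Add(Function('h')(Mul(-4, 2)), 31374) = Add(Add(-5320, Pow(Mul(-4, 2), 2), Mul(6, Mul(-4, 2))), 31374) = Add(Add(-5320, Pow(-8, 2), Mul(6, -8)), 31374) = Add(Add(-5320, 64, -48), 31374) = Add(-5304, 31374) = 26070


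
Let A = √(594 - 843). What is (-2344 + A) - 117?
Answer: -2461 + I*√249 ≈ -2461.0 + 15.78*I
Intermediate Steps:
A = I*√249 (A = √(-249) = I*√249 ≈ 15.78*I)
(-2344 + A) - 117 = (-2344 + I*√249) - 117 = -2461 + I*√249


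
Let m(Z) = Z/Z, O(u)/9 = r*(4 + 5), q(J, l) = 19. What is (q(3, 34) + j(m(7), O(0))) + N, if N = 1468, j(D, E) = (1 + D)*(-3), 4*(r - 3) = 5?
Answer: 1481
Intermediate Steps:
r = 17/4 (r = 3 + (¼)*5 = 3 + 5/4 = 17/4 ≈ 4.2500)
O(u) = 1377/4 (O(u) = 9*(17*(4 + 5)/4) = 9*((17/4)*9) = 9*(153/4) = 1377/4)
m(Z) = 1
j(D, E) = -3 - 3*D
(q(3, 34) + j(m(7), O(0))) + N = (19 + (-3 - 3*1)) + 1468 = (19 + (-3 - 3)) + 1468 = (19 - 6) + 1468 = 13 + 1468 = 1481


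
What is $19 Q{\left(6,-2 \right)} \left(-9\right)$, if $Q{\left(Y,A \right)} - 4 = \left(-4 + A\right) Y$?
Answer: $5472$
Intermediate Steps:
$Q{\left(Y,A \right)} = 4 + Y \left(-4 + A\right)$ ($Q{\left(Y,A \right)} = 4 + \left(-4 + A\right) Y = 4 + Y \left(-4 + A\right)$)
$19 Q{\left(6,-2 \right)} \left(-9\right) = 19 \left(4 - 24 - 12\right) \left(-9\right) = 19 \left(-32\right) \left(-9\right) = \left(-608\right) \left(-9\right) = 5472$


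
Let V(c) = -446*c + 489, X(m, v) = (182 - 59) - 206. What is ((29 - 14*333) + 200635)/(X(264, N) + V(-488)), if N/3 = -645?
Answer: 98001/109027 ≈ 0.89887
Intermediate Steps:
N = -1935 (N = 3*(-645) = -1935)
X(m, v) = -83 (X(m, v) = 123 - 206 = -83)
V(c) = 489 - 446*c
((29 - 14*333) + 200635)/(X(264, N) + V(-488)) = ((29 - 14*333) + 200635)/(-83 + (489 - 446*(-488))) = ((29 - 4662) + 200635)/(-83 + (489 + 217648)) = (-4633 + 200635)/(-83 + 218137) = 196002/218054 = 196002*(1/218054) = 98001/109027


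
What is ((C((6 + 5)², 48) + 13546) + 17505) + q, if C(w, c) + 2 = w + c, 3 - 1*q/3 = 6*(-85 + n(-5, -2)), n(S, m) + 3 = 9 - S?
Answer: 32559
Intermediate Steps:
n(S, m) = 6 - S (n(S, m) = -3 + (9 - S) = 6 - S)
q = 1341 (q = 9 - 18*(-85 + (6 - 1*(-5))) = 9 - 18*(-85 + (6 + 5)) = 9 - 18*(-85 + 11) = 9 - 18*(-74) = 9 - 3*(-444) = 9 + 1332 = 1341)
C(w, c) = -2 + c + w (C(w, c) = -2 + (w + c) = -2 + (c + w) = -2 + c + w)
((C((6 + 5)², 48) + 13546) + 17505) + q = (((-2 + 48 + (6 + 5)²) + 13546) + 17505) + 1341 = (((-2 + 48 + 11²) + 13546) + 17505) + 1341 = (((-2 + 48 + 121) + 13546) + 17505) + 1341 = ((167 + 13546) + 17505) + 1341 = (13713 + 17505) + 1341 = 31218 + 1341 = 32559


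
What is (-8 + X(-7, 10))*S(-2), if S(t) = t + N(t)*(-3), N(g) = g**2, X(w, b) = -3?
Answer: 154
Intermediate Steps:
S(t) = t - 3*t**2 (S(t) = t + t**2*(-3) = t - 3*t**2)
(-8 + X(-7, 10))*S(-2) = (-8 - 3)*(-2*(1 - 3*(-2))) = -(-22)*(1 + 6) = -(-22)*7 = -11*(-14) = 154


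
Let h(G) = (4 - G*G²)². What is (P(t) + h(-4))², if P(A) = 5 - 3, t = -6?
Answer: 21399876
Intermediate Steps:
h(G) = (4 - G³)²
P(A) = 2
(P(t) + h(-4))² = (2 + (-4 + (-4)³)²)² = (2 + (-4 - 64)²)² = (2 + (-68)²)² = (2 + 4624)² = 4626² = 21399876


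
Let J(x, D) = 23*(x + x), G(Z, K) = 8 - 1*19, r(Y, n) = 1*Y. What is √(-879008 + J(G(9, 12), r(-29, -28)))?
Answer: I*√879514 ≈ 937.82*I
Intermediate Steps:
r(Y, n) = Y
G(Z, K) = -11 (G(Z, K) = 8 - 19 = -11)
J(x, D) = 46*x (J(x, D) = 23*(2*x) = 46*x)
√(-879008 + J(G(9, 12), r(-29, -28))) = √(-879008 + 46*(-11)) = √(-879008 - 506) = √(-879514) = I*√879514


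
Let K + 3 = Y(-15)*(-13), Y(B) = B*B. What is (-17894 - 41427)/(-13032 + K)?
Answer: 59321/15960 ≈ 3.7169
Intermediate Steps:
Y(B) = B²
K = -2928 (K = -3 + (-15)²*(-13) = -3 + 225*(-13) = -3 - 2925 = -2928)
(-17894 - 41427)/(-13032 + K) = (-17894 - 41427)/(-13032 - 2928) = -59321/(-15960) = -59321*(-1/15960) = 59321/15960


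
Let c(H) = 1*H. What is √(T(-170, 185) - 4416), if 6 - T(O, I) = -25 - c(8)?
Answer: I*√4377 ≈ 66.159*I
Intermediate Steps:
c(H) = H
T(O, I) = 39 (T(O, I) = 6 - (-25 - 1*8) = 6 - (-25 - 8) = 6 - 1*(-33) = 6 + 33 = 39)
√(T(-170, 185) - 4416) = √(39 - 4416) = √(-4377) = I*√4377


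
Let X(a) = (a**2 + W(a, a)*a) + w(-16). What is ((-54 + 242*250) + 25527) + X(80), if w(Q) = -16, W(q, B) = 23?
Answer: 94197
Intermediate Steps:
X(a) = -16 + a**2 + 23*a (X(a) = (a**2 + 23*a) - 16 = -16 + a**2 + 23*a)
((-54 + 242*250) + 25527) + X(80) = ((-54 + 242*250) + 25527) + (-16 + 80**2 + 23*80) = ((-54 + 60500) + 25527) + (-16 + 6400 + 1840) = (60446 + 25527) + 8224 = 85973 + 8224 = 94197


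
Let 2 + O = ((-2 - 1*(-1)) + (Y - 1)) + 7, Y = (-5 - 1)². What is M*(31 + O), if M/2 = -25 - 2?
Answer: -3780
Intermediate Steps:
M = -54 (M = 2*(-25 - 2) = 2*(-27) = -54)
Y = 36 (Y = (-6)² = 36)
O = 39 (O = -2 + (((-2 - 1*(-1)) + (36 - 1)) + 7) = -2 + (((-2 + 1) + 35) + 7) = -2 + ((-1 + 35) + 7) = -2 + (34 + 7) = -2 + 41 = 39)
M*(31 + O) = -54*(31 + 39) = -54*70 = -3780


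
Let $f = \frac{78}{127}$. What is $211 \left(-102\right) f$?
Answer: $- \frac{1678716}{127} \approx -13218.0$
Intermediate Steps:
$f = \frac{78}{127}$ ($f = 78 \cdot \frac{1}{127} = \frac{78}{127} \approx 0.61417$)
$211 \left(-102\right) f = 211 \left(-102\right) \frac{78}{127} = \left(-21522\right) \frac{78}{127} = - \frac{1678716}{127}$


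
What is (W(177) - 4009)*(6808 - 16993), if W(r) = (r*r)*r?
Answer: -56437366440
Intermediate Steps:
W(r) = r**3 (W(r) = r**2*r = r**3)
(W(177) - 4009)*(6808 - 16993) = (177**3 - 4009)*(6808 - 16993) = (5545233 - 4009)*(-10185) = 5541224*(-10185) = -56437366440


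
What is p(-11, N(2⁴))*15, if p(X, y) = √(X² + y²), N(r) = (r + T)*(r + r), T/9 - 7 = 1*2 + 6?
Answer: 15*√23348345 ≈ 72480.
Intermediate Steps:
T = 135 (T = 63 + 9*(1*2 + 6) = 63 + 9*(2 + 6) = 63 + 9*8 = 63 + 72 = 135)
N(r) = 2*r*(135 + r) (N(r) = (r + 135)*(r + r) = (135 + r)*(2*r) = 2*r*(135 + r))
p(-11, N(2⁴))*15 = √((-11)² + (2*2⁴*(135 + 2⁴))²)*15 = √(121 + (2*16*(135 + 16))²)*15 = √(121 + (2*16*151)²)*15 = √(121 + 4832²)*15 = √(121 + 23348224)*15 = √23348345*15 = 15*√23348345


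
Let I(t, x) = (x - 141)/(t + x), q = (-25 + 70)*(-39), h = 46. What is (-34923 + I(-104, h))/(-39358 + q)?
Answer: 2025439/2384554 ≈ 0.84940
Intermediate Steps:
q = -1755 (q = 45*(-39) = -1755)
I(t, x) = (-141 + x)/(t + x)
(-34923 + I(-104, h))/(-39358 + q) = (-34923 + (-141 + 46)/(-104 + 46))/(-39358 - 1755) = (-34923 - 95/(-58))/(-41113) = (-34923 - 1/58*(-95))*(-1/41113) = (-34923 + 95/58)*(-1/41113) = -2025439/58*(-1/41113) = 2025439/2384554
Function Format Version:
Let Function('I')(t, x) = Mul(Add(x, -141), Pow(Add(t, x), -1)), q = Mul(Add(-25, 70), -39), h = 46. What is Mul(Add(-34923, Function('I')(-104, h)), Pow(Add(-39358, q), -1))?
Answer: Rational(2025439, 2384554) ≈ 0.84940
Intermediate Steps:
q = -1755 (q = Mul(45, -39) = -1755)
Function('I')(t, x) = Mul(Pow(Add(t, x), -1), Add(-141, x)) (Function('I')(t, x) = Mul(Add(-141, x), Pow(Add(t, x), -1)) = Mul(Pow(Add(t, x), -1), Add(-141, x)))
Mul(Add(-34923, Function('I')(-104, h)), Pow(Add(-39358, q), -1)) = Mul(Add(-34923, Mul(Pow(Add(-104, 46), -1), Add(-141, 46))), Pow(Add(-39358, -1755), -1)) = Mul(Add(-34923, Mul(Pow(-58, -1), -95)), Pow(-41113, -1)) = Mul(Add(-34923, Mul(Rational(-1, 58), -95)), Rational(-1, 41113)) = Mul(Add(-34923, Rational(95, 58)), Rational(-1, 41113)) = Mul(Rational(-2025439, 58), Rational(-1, 41113)) = Rational(2025439, 2384554)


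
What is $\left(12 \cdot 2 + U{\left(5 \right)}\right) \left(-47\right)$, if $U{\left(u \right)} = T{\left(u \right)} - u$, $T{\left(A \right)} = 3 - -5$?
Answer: $-1269$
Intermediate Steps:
$T{\left(A \right)} = 8$ ($T{\left(A \right)} = 3 + 5 = 8$)
$U{\left(u \right)} = 8 - u$
$\left(12 \cdot 2 + U{\left(5 \right)}\right) \left(-47\right) = \left(12 \cdot 2 + \left(8 - 5\right)\right) \left(-47\right) = \left(24 + \left(8 - 5\right)\right) \left(-47\right) = \left(24 + 3\right) \left(-47\right) = 27 \left(-47\right) = -1269$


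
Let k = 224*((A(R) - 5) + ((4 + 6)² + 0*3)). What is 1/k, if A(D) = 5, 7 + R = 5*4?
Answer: 1/22400 ≈ 4.4643e-5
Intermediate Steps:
R = 13 (R = -7 + 5*4 = -7 + 20 = 13)
k = 22400 (k = 224*((5 - 5) + ((4 + 6)² + 0*3)) = 224*(0 + (10² + 0)) = 224*(0 + (100 + 0)) = 224*(0 + 100) = 224*100 = 22400)
1/k = 1/22400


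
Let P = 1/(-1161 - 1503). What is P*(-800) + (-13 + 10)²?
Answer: 3097/333 ≈ 9.3003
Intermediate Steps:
P = -1/2664 (P = 1/(-2664) = -1/2664 ≈ -0.00037538)
P*(-800) + (-13 + 10)² = -1/2664*(-800) + (-13 + 10)² = 100/333 + (-3)² = 100/333 + 9 = 3097/333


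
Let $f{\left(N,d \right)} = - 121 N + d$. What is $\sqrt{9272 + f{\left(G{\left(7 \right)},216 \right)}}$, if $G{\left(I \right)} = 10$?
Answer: $\sqrt{8278} \approx 90.984$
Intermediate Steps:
$f{\left(N,d \right)} = d - 121 N$
$\sqrt{9272 + f{\left(G{\left(7 \right)},216 \right)}} = \sqrt{9272 + \left(216 - 1210\right)} = \sqrt{9272 - 994} = \sqrt{8278}$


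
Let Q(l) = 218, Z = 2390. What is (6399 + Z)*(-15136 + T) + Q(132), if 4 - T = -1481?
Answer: -119978421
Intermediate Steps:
T = 1485 (T = 4 - 1*(-1481) = 4 + 1481 = 1485)
(6399 + Z)*(-15136 + T) + Q(132) = (6399 + 2390)*(-15136 + 1485) + 218 = 8789*(-13651) + 218 = -119978639 + 218 = -119978421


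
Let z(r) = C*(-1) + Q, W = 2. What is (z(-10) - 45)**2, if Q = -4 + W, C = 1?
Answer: 2304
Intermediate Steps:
Q = -2 (Q = -4 + 2 = -2)
z(r) = -3 (z(r) = 1*(-1) - 2 = -1 - 2 = -3)
(z(-10) - 45)**2 = (-3 - 45)**2 = (-48)**2 = 2304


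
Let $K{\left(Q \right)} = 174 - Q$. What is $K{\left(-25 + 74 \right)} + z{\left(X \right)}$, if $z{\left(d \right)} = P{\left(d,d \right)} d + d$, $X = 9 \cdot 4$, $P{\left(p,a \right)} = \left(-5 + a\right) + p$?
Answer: $2573$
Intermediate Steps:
$P{\left(p,a \right)} = -5 + a + p$
$X = 36$
$z{\left(d \right)} = d + d \left(-5 + 2 d\right)$ ($z{\left(d \right)} = \left(-5 + d + d\right) d + d = \left(-5 + 2 d\right) d + d = d \left(-5 + 2 d\right) + d = d + d \left(-5 + 2 d\right)$)
$K{\left(-25 + 74 \right)} + z{\left(X \right)} = \left(174 - \left(-25 + 74\right)\right) + 2 \cdot 36 \left(-2 + 36\right) = \left(174 - 49\right) + 2 \cdot 36 \cdot 34 = \left(174 - 49\right) + 2448 = 125 + 2448 = 2573$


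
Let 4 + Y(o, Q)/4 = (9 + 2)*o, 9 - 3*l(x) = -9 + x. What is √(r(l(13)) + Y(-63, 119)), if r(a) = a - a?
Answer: 2*I*√697 ≈ 52.802*I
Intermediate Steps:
l(x) = 6 - x/3 (l(x) = 3 - (-9 + x)/3 = 3 + (3 - x/3) = 6 - x/3)
r(a) = 0
Y(o, Q) = -16 + 44*o (Y(o, Q) = -16 + 4*((9 + 2)*o) = -16 + 4*(11*o) = -16 + 44*o)
√(r(l(13)) + Y(-63, 119)) = √(0 + (-16 + 44*(-63))) = √(0 + (-16 - 2772)) = √(0 - 2788) = √(-2788) = 2*I*√697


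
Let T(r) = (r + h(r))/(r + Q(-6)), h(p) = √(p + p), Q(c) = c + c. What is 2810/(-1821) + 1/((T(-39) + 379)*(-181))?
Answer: -31798554772958/20606627163117 - 17*I*√78/22632209954 ≈ -1.5431 - 6.6339e-9*I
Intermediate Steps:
Q(c) = 2*c
h(p) = √2*√p (h(p) = √(2*p) = √2*√p)
T(r) = (r + √2*√r)/(-12 + r) (T(r) = (r + √2*√r)/(r + 2*(-6)) = (r + √2*√r)/(r - 12) = (r + √2*√r)/(-12 + r))
2810/(-1821) + 1/((T(-39) + 379)*(-181)) = 2810/(-1821) + 1/(((-39 + √2*√(-39))/(-12 - 39) + 379)*(-181)) = 2810*(-1/1821) - 1/181/((-39 + √2*(I*√39))/(-51) + 379) = -2810/1821 - 1/181/(-(-39 + I*√78)/51 + 379) = -2810/1821 - 1/181/((13/17 - I*√78/51) + 379) = -2810/1821 - 1/181/(6456/17 - I*√78/51) = -2810/1821 - 1/(181*(6456/17 - I*√78/51))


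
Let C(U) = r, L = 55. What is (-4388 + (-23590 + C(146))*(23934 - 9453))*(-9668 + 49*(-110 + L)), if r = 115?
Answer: 4202750704269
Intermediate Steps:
C(U) = 115
(-4388 + (-23590 + C(146))*(23934 - 9453))*(-9668 + 49*(-110 + L)) = (-4388 + (-23590 + 115)*(23934 - 9453))*(-9668 + 49*(-110 + 55)) = (-4388 - 23475*14481)*(-9668 + 49*(-55)) = (-4388 - 339941475)*(-9668 - 2695) = -339945863*(-12363) = 4202750704269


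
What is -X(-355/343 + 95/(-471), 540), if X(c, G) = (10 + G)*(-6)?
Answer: 3300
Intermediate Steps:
X(c, G) = -60 - 6*G
-X(-355/343 + 95/(-471), 540) = -(-60 - 6*540) = -(-60 - 3240) = -1*(-3300) = 3300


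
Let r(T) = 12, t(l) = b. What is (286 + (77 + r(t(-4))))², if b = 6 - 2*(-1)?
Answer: 140625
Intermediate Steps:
b = 8 (b = 6 + 2 = 8)
t(l) = 8
(286 + (77 + r(t(-4))))² = (286 + (77 + 12))² = (286 + 89)² = 375² = 140625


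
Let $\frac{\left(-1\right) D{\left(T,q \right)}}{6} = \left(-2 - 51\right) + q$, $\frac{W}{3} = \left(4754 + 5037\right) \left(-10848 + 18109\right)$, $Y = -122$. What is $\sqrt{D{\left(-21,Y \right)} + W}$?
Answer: $\sqrt{213278403} \approx 14604.0$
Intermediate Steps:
$W = 213277353$ ($W = 3 \left(4754 + 5037\right) \left(-10848 + 18109\right) = 3 \cdot 9791 \cdot 7261 = 3 \cdot 71092451 = 213277353$)
$D{\left(T,q \right)} = 318 - 6 q$ ($D{\left(T,q \right)} = - 6 \left(\left(-2 - 51\right) + q\right) = - 6 \left(-53 + q\right) = 318 - 6 q$)
$\sqrt{D{\left(-21,Y \right)} + W} = \sqrt{\left(318 - -732\right) + 213277353} = \sqrt{\left(318 + 732\right) + 213277353} = \sqrt{1050 + 213277353} = \sqrt{213278403}$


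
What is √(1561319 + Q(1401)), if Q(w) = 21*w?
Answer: 2*√397685 ≈ 1261.2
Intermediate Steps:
√(1561319 + Q(1401)) = √(1561319 + 21*1401) = √(1561319 + 29421) = √1590740 = 2*√397685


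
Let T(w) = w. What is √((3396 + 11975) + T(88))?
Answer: √15459 ≈ 124.33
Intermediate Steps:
√((3396 + 11975) + T(88)) = √((3396 + 11975) + 88) = √(15371 + 88) = √15459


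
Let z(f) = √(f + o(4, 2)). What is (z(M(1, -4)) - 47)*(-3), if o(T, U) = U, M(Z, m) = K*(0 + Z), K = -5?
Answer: 141 - 3*I*√3 ≈ 141.0 - 5.1962*I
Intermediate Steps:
M(Z, m) = -5*Z (M(Z, m) = -5*(0 + Z) = -5*Z)
z(f) = √(2 + f) (z(f) = √(f + 2) = √(2 + f))
(z(M(1, -4)) - 47)*(-3) = (√(2 - 5*1) - 47)*(-3) = (√(2 - 5) - 47)*(-3) = (√(-3) - 47)*(-3) = (I*√3 - 47)*(-3) = (-47 + I*√3)*(-3) = 141 - 3*I*√3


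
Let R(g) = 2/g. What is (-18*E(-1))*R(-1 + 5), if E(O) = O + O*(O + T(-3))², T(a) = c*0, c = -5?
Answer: 18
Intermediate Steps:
T(a) = 0 (T(a) = -5*0 = 0)
E(O) = O + O³ (E(O) = O + O*(O + 0)² = O + O*O² = O + O³)
(-18*E(-1))*R(-1 + 5) = (-18*(-1 + (-1)³))*(2/(-1 + 5)) = (-18*(-1 - 1))*(2/4) = (-18*(-2))*(2*(¼)) = 36*(½) = 18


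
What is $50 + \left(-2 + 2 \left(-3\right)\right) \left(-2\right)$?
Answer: $66$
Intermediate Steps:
$50 + \left(-2 + 2 \left(-3\right)\right) \left(-2\right) = 50 + \left(-2 - 6\right) \left(-2\right) = 50 - -16 = 50 + 16 = 66$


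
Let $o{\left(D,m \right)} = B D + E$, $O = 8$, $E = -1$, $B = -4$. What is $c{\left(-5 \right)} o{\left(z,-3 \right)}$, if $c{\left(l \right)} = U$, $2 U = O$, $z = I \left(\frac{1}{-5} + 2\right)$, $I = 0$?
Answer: $-4$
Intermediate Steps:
$z = 0$ ($z = 0 \left(\frac{1}{-5} + 2\right) = 0 \left(- \frac{1}{5} + 2\right) = 0 \cdot \frac{9}{5} = 0$)
$U = 4$ ($U = \frac{1}{2} \cdot 8 = 4$)
$o{\left(D,m \right)} = -1 - 4 D$ ($o{\left(D,m \right)} = - 4 D - 1 = -1 - 4 D$)
$c{\left(l \right)} = 4$
$c{\left(-5 \right)} o{\left(z,-3 \right)} = 4 \left(-1 - 0\right) = 4 \left(-1 + 0\right) = 4 \left(-1\right) = -4$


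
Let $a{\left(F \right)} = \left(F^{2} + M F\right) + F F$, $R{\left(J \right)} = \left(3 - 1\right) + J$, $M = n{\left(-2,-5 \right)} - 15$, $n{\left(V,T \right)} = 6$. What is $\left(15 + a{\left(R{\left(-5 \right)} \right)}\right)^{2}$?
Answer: $3600$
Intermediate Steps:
$M = -9$ ($M = 6 - 15 = -9$)
$R{\left(J \right)} = 2 + J$
$a{\left(F \right)} = - 9 F + 2 F^{2}$ ($a{\left(F \right)} = \left(F^{2} - 9 F\right) + F F = \left(F^{2} - 9 F\right) + F^{2} = - 9 F + 2 F^{2}$)
$\left(15 + a{\left(R{\left(-5 \right)} \right)}\right)^{2} = \left(15 + \left(2 - 5\right) \left(-9 + 2 \left(2 - 5\right)\right)\right)^{2} = \left(15 - 3 \left(-9 + 2 \left(-3\right)\right)\right)^{2} = \left(15 - 3 \left(-9 - 6\right)\right)^{2} = \left(15 - -45\right)^{2} = \left(15 + 45\right)^{2} = 60^{2} = 3600$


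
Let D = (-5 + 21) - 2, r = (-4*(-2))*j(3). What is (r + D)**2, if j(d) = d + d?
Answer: 3844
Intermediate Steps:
j(d) = 2*d
r = 48 (r = (-4*(-2))*(2*3) = 8*6 = 48)
D = 14 (D = 16 - 2 = 14)
(r + D)**2 = (48 + 14)**2 = 62**2 = 3844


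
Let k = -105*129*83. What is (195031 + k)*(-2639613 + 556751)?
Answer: 1935403701848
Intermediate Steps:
k = -1124235 (k = -13545*83 = -1124235)
(195031 + k)*(-2639613 + 556751) = (195031 - 1124235)*(-2639613 + 556751) = -929204*(-2082862) = 1935403701848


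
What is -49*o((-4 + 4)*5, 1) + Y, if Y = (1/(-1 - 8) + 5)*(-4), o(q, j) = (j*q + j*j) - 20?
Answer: 8203/9 ≈ 911.44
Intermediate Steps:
o(q, j) = -20 + j**2 + j*q (o(q, j) = (j*q + j**2) - 20 = (j**2 + j*q) - 20 = -20 + j**2 + j*q)
Y = -176/9 (Y = (1/(-9) + 5)*(-4) = (-1/9 + 5)*(-4) = (44/9)*(-4) = -176/9 ≈ -19.556)
-49*o((-4 + 4)*5, 1) + Y = -49*(-20 + 1**2 + 1*((-4 + 4)*5)) - 176/9 = -49*(-20 + 1 + 1*(0*5)) - 176/9 = -49*(-20 + 1 + 1*0) - 176/9 = -49*(-20 + 1 + 0) - 176/9 = -49*(-19) - 176/9 = 931 - 176/9 = 8203/9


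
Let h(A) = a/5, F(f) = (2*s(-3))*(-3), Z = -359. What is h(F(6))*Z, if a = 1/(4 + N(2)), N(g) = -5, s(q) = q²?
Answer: 359/5 ≈ 71.800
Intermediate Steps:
a = -1 (a = 1/(4 - 5) = 1/(-1) = -1)
F(f) = -54 (F(f) = (2*(-3)²)*(-3) = (2*9)*(-3) = 18*(-3) = -54)
h(A) = -⅕ (h(A) = -1/5 = -1*⅕ = -⅕)
h(F(6))*Z = -⅕*(-359) = 359/5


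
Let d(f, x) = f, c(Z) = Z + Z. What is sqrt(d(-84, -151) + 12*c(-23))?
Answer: 2*I*sqrt(159) ≈ 25.219*I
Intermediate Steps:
c(Z) = 2*Z
sqrt(d(-84, -151) + 12*c(-23)) = sqrt(-84 + 12*(2*(-23))) = sqrt(-84 + 12*(-46)) = sqrt(-84 - 552) = sqrt(-636) = 2*I*sqrt(159)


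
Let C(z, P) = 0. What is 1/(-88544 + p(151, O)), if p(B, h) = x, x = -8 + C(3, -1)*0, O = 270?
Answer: -1/88552 ≈ -1.1293e-5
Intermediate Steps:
x = -8 (x = -8 + 0*0 = -8 + 0 = -8)
p(B, h) = -8
1/(-88544 + p(151, O)) = 1/(-88544 - 8) = 1/(-88552) = -1/88552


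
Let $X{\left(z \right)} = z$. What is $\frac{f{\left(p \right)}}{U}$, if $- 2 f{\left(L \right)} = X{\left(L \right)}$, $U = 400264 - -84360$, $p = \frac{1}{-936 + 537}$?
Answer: $\frac{1}{386729952} \approx 2.5858 \cdot 10^{-9}$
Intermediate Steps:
$p = - \frac{1}{399}$ ($p = \frac{1}{-399} = - \frac{1}{399} \approx -0.0025063$)
$U = 484624$ ($U = 400264 + 84360 = 484624$)
$f{\left(L \right)} = - \frac{L}{2}$
$\frac{f{\left(p \right)}}{U} = \frac{\left(- \frac{1}{2}\right) \left(- \frac{1}{399}\right)}{484624} = \frac{1}{798} \cdot \frac{1}{484624} = \frac{1}{386729952}$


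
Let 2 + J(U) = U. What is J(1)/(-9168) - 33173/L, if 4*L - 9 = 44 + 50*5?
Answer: -405506651/925968 ≈ -437.93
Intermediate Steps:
L = 303/4 (L = 9/4 + (44 + 50*5)/4 = 9/4 + (44 + 250)/4 = 9/4 + (¼)*294 = 9/4 + 147/2 = 303/4 ≈ 75.750)
J(U) = -2 + U
J(1)/(-9168) - 33173/L = (-2 + 1)/(-9168) - 33173/303/4 = -1*(-1/9168) - 33173*4/303 = 1/9168 - 132692/303 = -405506651/925968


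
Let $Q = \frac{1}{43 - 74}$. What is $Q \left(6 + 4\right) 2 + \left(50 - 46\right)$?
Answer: $\frac{104}{31} \approx 3.3548$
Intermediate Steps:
$Q = - \frac{1}{31}$ ($Q = \frac{1}{-31} = - \frac{1}{31} \approx -0.032258$)
$Q \left(6 + 4\right) 2 + \left(50 - 46\right) = - \frac{\left(6 + 4\right) 2}{31} + \left(50 - 46\right) = - \frac{10 \cdot 2}{31} + \left(50 - 46\right) = \left(- \frac{1}{31}\right) 20 + 4 = - \frac{20}{31} + 4 = \frac{104}{31}$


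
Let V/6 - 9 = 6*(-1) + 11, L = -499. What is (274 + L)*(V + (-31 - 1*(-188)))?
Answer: -54225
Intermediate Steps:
V = 84 (V = 54 + 6*(6*(-1) + 11) = 54 + 6*(-6 + 11) = 54 + 6*5 = 54 + 30 = 84)
(274 + L)*(V + (-31 - 1*(-188))) = (274 - 499)*(84 + (-31 - 1*(-188))) = -225*(84 + (-31 + 188)) = -225*(84 + 157) = -225*241 = -54225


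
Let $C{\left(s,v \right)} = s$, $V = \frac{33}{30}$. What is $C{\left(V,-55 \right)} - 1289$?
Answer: $- \frac{12879}{10} \approx -1287.9$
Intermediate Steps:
$V = \frac{11}{10}$ ($V = 33 \cdot \frac{1}{30} = \frac{11}{10} \approx 1.1$)
$C{\left(V,-55 \right)} - 1289 = \frac{11}{10} - 1289 = - \frac{12879}{10}$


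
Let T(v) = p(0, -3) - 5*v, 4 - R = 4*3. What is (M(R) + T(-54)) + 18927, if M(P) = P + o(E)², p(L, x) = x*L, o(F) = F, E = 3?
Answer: 19198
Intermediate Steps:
R = -8 (R = 4 - 4*3 = 4 - 1*12 = 4 - 12 = -8)
p(L, x) = L*x
M(P) = 9 + P (M(P) = P + 3² = P + 9 = 9 + P)
T(v) = -5*v (T(v) = 0*(-3) - 5*v = 0 - 5*v = -5*v)
(M(R) + T(-54)) + 18927 = ((9 - 8) - 5*(-54)) + 18927 = (1 + 270) + 18927 = 271 + 18927 = 19198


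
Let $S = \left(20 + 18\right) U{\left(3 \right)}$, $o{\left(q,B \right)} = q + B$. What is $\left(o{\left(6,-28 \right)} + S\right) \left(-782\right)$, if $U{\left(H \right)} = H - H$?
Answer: $17204$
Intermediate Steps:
$o{\left(q,B \right)} = B + q$
$U{\left(H \right)} = 0$
$S = 0$ ($S = \left(20 + 18\right) 0 = 38 \cdot 0 = 0$)
$\left(o{\left(6,-28 \right)} + S\right) \left(-782\right) = \left(\left(-28 + 6\right) + 0\right) \left(-782\right) = \left(-22 + 0\right) \left(-782\right) = \left(-22\right) \left(-782\right) = 17204$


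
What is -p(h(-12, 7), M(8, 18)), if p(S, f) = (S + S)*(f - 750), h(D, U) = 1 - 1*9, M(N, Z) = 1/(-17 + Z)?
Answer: -11984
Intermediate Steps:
h(D, U) = -8 (h(D, U) = 1 - 9 = -8)
p(S, f) = 2*S*(-750 + f) (p(S, f) = (2*S)*(-750 + f) = 2*S*(-750 + f))
-p(h(-12, 7), M(8, 18)) = -2*(-8)*(-750 + 1/(-17 + 18)) = -2*(-8)*(-750 + 1/1) = -2*(-8)*(-750 + 1) = -2*(-8)*(-749) = -1*11984 = -11984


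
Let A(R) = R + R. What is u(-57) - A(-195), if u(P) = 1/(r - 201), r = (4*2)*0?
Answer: 78389/201 ≈ 390.00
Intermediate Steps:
A(R) = 2*R
r = 0 (r = 8*0 = 0)
u(P) = -1/201 (u(P) = 1/(0 - 201) = 1/(-201) = -1/201)
u(-57) - A(-195) = -1/201 - 2*(-195) = -1/201 - 1*(-390) = -1/201 + 390 = 78389/201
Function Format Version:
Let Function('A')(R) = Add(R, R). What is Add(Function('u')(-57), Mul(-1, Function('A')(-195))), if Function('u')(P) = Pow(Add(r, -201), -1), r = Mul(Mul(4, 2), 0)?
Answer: Rational(78389, 201) ≈ 390.00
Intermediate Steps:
Function('A')(R) = Mul(2, R)
r = 0 (r = Mul(8, 0) = 0)
Function('u')(P) = Rational(-1, 201) (Function('u')(P) = Pow(Add(0, -201), -1) = Pow(-201, -1) = Rational(-1, 201))
Add(Function('u')(-57), Mul(-1, Function('A')(-195))) = Add(Rational(-1, 201), Mul(-1, Mul(2, -195))) = Add(Rational(-1, 201), Mul(-1, -390)) = Add(Rational(-1, 201), 390) = Rational(78389, 201)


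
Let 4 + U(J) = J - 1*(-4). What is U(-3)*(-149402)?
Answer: 448206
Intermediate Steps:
U(J) = J (U(J) = -4 + (J - 1*(-4)) = -4 + (J + 4) = -4 + (4 + J) = J)
U(-3)*(-149402) = -3*(-149402) = 448206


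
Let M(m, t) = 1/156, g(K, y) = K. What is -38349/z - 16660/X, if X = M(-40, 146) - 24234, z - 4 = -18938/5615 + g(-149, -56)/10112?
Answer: -8231627009961509520/131477686867987 ≈ -62609.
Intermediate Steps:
M(m, t) = 1/156
z = 34777829/56778880 (z = 4 + (-18938/5615 - 149/10112) = 4 - 192337691/56778880 = 34777829/56778880 ≈ 0.61251)
X = -3780503/156 (X = 1/156 - 24234 = -3780503/156 ≈ -24234.)
-38349/z - 16660/X = -38349/34777829/56778880 - 16660/(-3780503/156) = -38349*56778880/34777829 - 16660*(-156/3780503) = -2177413269120/34777829 + 2598960/3780503 = -8231627009961509520/131477686867987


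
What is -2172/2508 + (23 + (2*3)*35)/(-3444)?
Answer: -672061/719796 ≈ -0.93368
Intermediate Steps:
-2172/2508 + (23 + (2*3)*35)/(-3444) = -2172*1/2508 + (23 + 6*35)*(-1/3444) = -181/209 + (23 + 210)*(-1/3444) = -181/209 + 233*(-1/3444) = -181/209 - 233/3444 = -672061/719796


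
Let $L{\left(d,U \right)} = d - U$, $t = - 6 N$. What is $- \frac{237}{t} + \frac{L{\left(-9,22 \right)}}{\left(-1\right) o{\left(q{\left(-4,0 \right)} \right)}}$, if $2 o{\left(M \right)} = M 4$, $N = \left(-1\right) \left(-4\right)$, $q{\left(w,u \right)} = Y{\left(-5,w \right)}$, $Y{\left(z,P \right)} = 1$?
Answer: $\frac{203}{8} \approx 25.375$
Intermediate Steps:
$q{\left(w,u \right)} = 1$
$N = 4$
$t = -24$ ($t = \left(-6\right) 4 = -24$)
$o{\left(M \right)} = 2 M$ ($o{\left(M \right)} = \frac{M 4}{2} = \frac{4 M}{2} = 2 M$)
$- \frac{237}{t} + \frac{L{\left(-9,22 \right)}}{\left(-1\right) o{\left(q{\left(-4,0 \right)} \right)}} = - \frac{237}{-24} + \frac{-9 - 22}{\left(-1\right) 2 \cdot 1} = \left(-237\right) \left(- \frac{1}{24}\right) + \frac{-9 - 22}{\left(-1\right) 2} = \frac{79}{8} - \frac{31}{-2} = \frac{79}{8} - - \frac{31}{2} = \frac{79}{8} + \frac{31}{2} = \frac{203}{8}$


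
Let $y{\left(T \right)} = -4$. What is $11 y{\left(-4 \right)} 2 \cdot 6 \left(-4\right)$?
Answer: $2112$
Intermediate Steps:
$11 y{\left(-4 \right)} 2 \cdot 6 \left(-4\right) = 11 \left(-4\right) 2 \cdot 6 \left(-4\right) = - 44 \cdot 12 \left(-4\right) = \left(-44\right) \left(-48\right) = 2112$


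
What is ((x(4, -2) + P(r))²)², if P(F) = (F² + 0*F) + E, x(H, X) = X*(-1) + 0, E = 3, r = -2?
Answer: 6561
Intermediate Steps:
x(H, X) = -X (x(H, X) = -X + 0 = -X)
P(F) = 3 + F² (P(F) = (F² + 0*F) + 3 = (F² + 0) + 3 = F² + 3 = 3 + F²)
((x(4, -2) + P(r))²)² = ((-1*(-2) + (3 + (-2)²))²)² = ((2 + (3 + 4))²)² = ((2 + 7)²)² = (9²)² = 81² = 6561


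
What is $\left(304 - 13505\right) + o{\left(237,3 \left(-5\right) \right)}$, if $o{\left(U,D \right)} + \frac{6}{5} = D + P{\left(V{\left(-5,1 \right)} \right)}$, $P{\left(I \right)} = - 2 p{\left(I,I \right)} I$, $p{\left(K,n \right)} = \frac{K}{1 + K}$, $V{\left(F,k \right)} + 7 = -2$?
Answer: $- \frac{263939}{20} \approx -13197.0$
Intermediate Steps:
$V{\left(F,k \right)} = -9$ ($V{\left(F,k \right)} = -7 - 2 = -9$)
$p{\left(K,n \right)} = \frac{K}{1 + K}$
$P{\left(I \right)} = - \frac{2 I^{2}}{1 + I}$ ($P{\left(I \right)} = - 2 \frac{I}{1 + I} I = - \frac{2 I}{1 + I} I = - \frac{2 I^{2}}{1 + I}$)
$o{\left(U,D \right)} = \frac{381}{20} + D$ ($o{\left(U,D \right)} = - \frac{6}{5} + \left(D - \frac{2 \left(-9\right)^{2}}{1 - 9}\right) = - \frac{6}{5} + \left(D - \frac{162}{-8}\right) = - \frac{6}{5} + \left(D - 162 \left(- \frac{1}{8}\right)\right) = - \frac{6}{5} + \left(D + \frac{81}{4}\right) = - \frac{6}{5} + \left(\frac{81}{4} + D\right) = \frac{381}{20} + D$)
$\left(304 - 13505\right) + o{\left(237,3 \left(-5\right) \right)} = \left(304 - 13505\right) + \left(\frac{381}{20} + 3 \left(-5\right)\right) = \left(304 - 13505\right) + \left(\frac{381}{20} - 15\right) = -13201 + \frac{81}{20} = - \frac{263939}{20}$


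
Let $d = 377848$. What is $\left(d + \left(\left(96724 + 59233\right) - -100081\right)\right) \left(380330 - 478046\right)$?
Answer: $-61940804376$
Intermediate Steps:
$\left(d + \left(\left(96724 + 59233\right) - -100081\right)\right) \left(380330 - 478046\right) = \left(377848 + \left(\left(96724 + 59233\right) - -100081\right)\right) \left(380330 - 478046\right) = \left(377848 + \left(155957 + 100081\right)\right) \left(-97716\right) = \left(377848 + 256038\right) \left(-97716\right) = 633886 \left(-97716\right) = -61940804376$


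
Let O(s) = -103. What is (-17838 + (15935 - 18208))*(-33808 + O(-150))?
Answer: 681984121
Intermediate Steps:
(-17838 + (15935 - 18208))*(-33808 + O(-150)) = (-17838 + (15935 - 18208))*(-33808 - 103) = (-17838 - 2273)*(-33911) = -20111*(-33911) = 681984121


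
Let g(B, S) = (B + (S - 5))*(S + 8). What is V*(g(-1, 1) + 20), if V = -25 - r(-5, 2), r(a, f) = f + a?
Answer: 550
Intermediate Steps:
r(a, f) = a + f
g(B, S) = (8 + S)*(-5 + B + S) (g(B, S) = (B + (-5 + S))*(8 + S) = (-5 + B + S)*(8 + S) = (8 + S)*(-5 + B + S))
V = -22 (V = -25 - (-5 + 2) = -25 - 1*(-3) = -25 + 3 = -22)
V*(g(-1, 1) + 20) = -22*((-40 + 1² + 3*1 + 8*(-1) - 1*1) + 20) = -22*((-40 + 1 + 3 - 8 - 1) + 20) = -22*(-45 + 20) = -22*(-25) = 550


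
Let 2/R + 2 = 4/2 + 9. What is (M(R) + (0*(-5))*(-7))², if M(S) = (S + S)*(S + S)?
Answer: 256/6561 ≈ 0.039018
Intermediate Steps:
R = 2/9 (R = 2/(-2 + (4/2 + 9)) = 2/(-2 + (4*(½) + 9)) = 2/(-2 + (2 + 9)) = 2/(-2 + 11) = 2/9 ≈ 0.22222)
M(S) = 4*S² (M(S) = (2*S)*(2*S) = 4*S²)
(M(R) + (0*(-5))*(-7))² = (4*(2/9)² + (0*(-5))*(-7))² = (4*(4/81) + 0*(-7))² = (16/81 + 0)² = (16/81)² = 256/6561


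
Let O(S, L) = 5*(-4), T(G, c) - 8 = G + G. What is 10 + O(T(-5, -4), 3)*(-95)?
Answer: 1910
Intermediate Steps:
T(G, c) = 8 + 2*G (T(G, c) = 8 + (G + G) = 8 + 2*G)
O(S, L) = -20
10 + O(T(-5, -4), 3)*(-95) = 10 - 20*(-95) = 10 + 1900 = 1910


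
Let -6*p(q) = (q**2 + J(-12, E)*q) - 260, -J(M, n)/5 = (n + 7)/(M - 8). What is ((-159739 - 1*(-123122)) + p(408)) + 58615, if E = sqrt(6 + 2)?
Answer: -17465/3 - 34*sqrt(2) ≈ -5869.8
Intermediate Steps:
E = 2*sqrt(2) (E = sqrt(8) = 2*sqrt(2) ≈ 2.8284)
J(M, n) = -5*(7 + n)/(-8 + M) (J(M, n) = -5*(n + 7)/(M - 8) = -5*(7 + n)/(-8 + M))
p(q) = 130/3 - q**2/6 - q*(7/4 + sqrt(2)/2)/6 (p(q) = -((q**2 + (5*(-7 - 2*sqrt(2))/(-8 - 12))*q) - 260)/6 = -((q**2 + (5*(-7 - 2*sqrt(2))/(-20))*q) - 260)/6 = -((q**2 + (5*(-1/20)*(-7 - 2*sqrt(2)))*q) - 260)/6 = -((q**2 + (7/4 + sqrt(2)/2)*q) - 260)/6 = -((q**2 + q*(7/4 + sqrt(2)/2)) - 260)/6 = -(-260 + q**2 + q*(7/4 + sqrt(2)/2))/6 = 130/3 - q**2/6 - q*(7/4 + sqrt(2)/2)/6)
((-159739 - 1*(-123122)) + p(408)) + 58615 = ((-159739 - 1*(-123122)) + (130/3 - 1/6*408**2 - 1/24*408*(7 + 2*sqrt(2)))) + 58615 = ((-159739 + 123122) + (130/3 - 1/6*166464 + (-119 - 34*sqrt(2)))) + 58615 = (-36617 + (130/3 - 27744 + (-119 - 34*sqrt(2)))) + 58615 = (-36617 + (-83459/3 - 34*sqrt(2))) + 58615 = (-193310/3 - 34*sqrt(2)) + 58615 = -17465/3 - 34*sqrt(2)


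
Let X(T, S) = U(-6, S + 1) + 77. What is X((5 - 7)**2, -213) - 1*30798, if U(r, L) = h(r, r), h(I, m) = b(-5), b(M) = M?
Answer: -30726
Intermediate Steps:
h(I, m) = -5
U(r, L) = -5
X(T, S) = 72 (X(T, S) = -5 + 77 = 72)
X((5 - 7)**2, -213) - 1*30798 = 72 - 1*30798 = 72 - 30798 = -30726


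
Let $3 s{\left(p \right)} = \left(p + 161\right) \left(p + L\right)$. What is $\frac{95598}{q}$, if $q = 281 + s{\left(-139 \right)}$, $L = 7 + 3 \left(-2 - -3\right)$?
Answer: $- \frac{95598}{665} \approx -143.76$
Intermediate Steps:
$L = 10$ ($L = 7 + 3 \left(-2 + 3\right) = 7 + 3 \cdot 1 = 7 + 3 = 10$)
$s{\left(p \right)} = \frac{\left(10 + p\right) \left(161 + p\right)}{3}$ ($s{\left(p \right)} = \frac{\left(p + 161\right) \left(p + 10\right)}{3} = \frac{\left(161 + p\right) \left(10 + p\right)}{3} = \frac{\left(10 + p\right) \left(161 + p\right)}{3}$)
$q = -665$ ($q = 281 + \left(\frac{1610}{3} + 57 \left(-139\right) + \frac{\left(-139\right)^{2}}{3}\right) = 281 + \left(\frac{1610}{3} - 7923 + \frac{1}{3} \cdot 19321\right) = 281 + \left(\frac{1610}{3} - 7923 + \frac{19321}{3}\right) = 281 - 946 = -665$)
$\frac{95598}{q} = \frac{95598}{-665} = 95598 \left(- \frac{1}{665}\right) = - \frac{95598}{665}$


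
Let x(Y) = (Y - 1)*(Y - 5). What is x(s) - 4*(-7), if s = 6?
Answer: 33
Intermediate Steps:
x(Y) = (-1 + Y)*(-5 + Y)
x(s) - 4*(-7) = (5 + 6² - 6*6) - 4*(-7) = (5 + 36 - 36) + 28 = 5 + 28 = 33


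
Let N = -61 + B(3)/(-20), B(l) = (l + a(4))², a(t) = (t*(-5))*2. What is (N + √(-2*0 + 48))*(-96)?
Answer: 62136/5 - 384*√3 ≈ 11762.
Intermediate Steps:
a(t) = -10*t (a(t) = -5*t*2 = -10*t)
B(l) = (-40 + l)² (B(l) = (l - 10*4)² = (l - 40)² = (-40 + l)²)
N = -2589/20 (N = -61 + (-40 + 3)²/(-20) = -61 + (-37)²*(-1/20) = -61 + 1369*(-1/20) = -61 - 1369/20 = -2589/20 ≈ -129.45)
(N + √(-2*0 + 48))*(-96) = (-2589/20 + √(-2*0 + 48))*(-96) = (-2589/20 + √(0 + 48))*(-96) = (-2589/20 + √48)*(-96) = (-2589/20 + 4*√3)*(-96) = 62136/5 - 384*√3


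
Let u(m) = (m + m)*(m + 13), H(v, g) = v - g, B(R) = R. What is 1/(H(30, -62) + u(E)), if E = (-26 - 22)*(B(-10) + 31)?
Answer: 1/2006012 ≈ 4.9850e-7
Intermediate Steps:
E = -1008 (E = (-26 - 22)*(-10 + 31) = -48*21 = -1008)
u(m) = 2*m*(13 + m) (u(m) = (2*m)*(13 + m) = 2*m*(13 + m))
1/(H(30, -62) + u(E)) = 1/((30 - 1*(-62)) + 2*(-1008)*(13 - 1008)) = 1/((30 + 62) + 2*(-1008)*(-995)) = 1/(92 + 2005920) = 1/2006012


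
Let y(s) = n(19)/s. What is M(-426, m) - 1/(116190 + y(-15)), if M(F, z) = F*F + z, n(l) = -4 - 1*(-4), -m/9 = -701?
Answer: 21818739149/116190 ≈ 1.8779e+5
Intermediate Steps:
m = 6309 (m = -9*(-701) = 6309)
n(l) = 0 (n(l) = -4 + 4 = 0)
M(F, z) = z + F**2 (M(F, z) = F**2 + z = z + F**2)
y(s) = 0 (y(s) = 0/s = 0)
M(-426, m) - 1/(116190 + y(-15)) = (6309 + (-426)**2) - 1/(116190 + 0) = (6309 + 181476) - 1/116190 = 187785 - 1*1/116190 = 187785 - 1/116190 = 21818739149/116190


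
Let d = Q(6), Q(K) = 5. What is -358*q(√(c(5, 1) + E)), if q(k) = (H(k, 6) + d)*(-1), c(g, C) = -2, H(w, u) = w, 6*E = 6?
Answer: 1790 + 358*I ≈ 1790.0 + 358.0*I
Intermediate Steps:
E = 1 (E = (⅙)*6 = 1)
d = 5
q(k) = -5 - k (q(k) = (k + 5)*(-1) = (5 + k)*(-1) = -5 - k)
-358*q(√(c(5, 1) + E)) = -358*(-5 - √(-2 + 1)) = -358*(-5 - √(-1)) = -358*(-5 - I) = 1790 + 358*I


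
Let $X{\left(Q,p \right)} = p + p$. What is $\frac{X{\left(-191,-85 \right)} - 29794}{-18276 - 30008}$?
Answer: $\frac{7491}{12071} \approx 0.62058$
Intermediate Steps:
$X{\left(Q,p \right)} = 2 p$
$\frac{X{\left(-191,-85 \right)} - 29794}{-18276 - 30008} = \frac{2 \left(-85\right) - 29794}{-18276 - 30008} = \frac{-170 - 29794}{-48284} = \left(-29964\right) \left(- \frac{1}{48284}\right) = \frac{7491}{12071}$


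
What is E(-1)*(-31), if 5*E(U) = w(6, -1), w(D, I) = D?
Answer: -186/5 ≈ -37.200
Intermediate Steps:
E(U) = 6/5 (E(U) = (1/5)*6 = 6/5)
E(-1)*(-31) = (6/5)*(-31) = -186/5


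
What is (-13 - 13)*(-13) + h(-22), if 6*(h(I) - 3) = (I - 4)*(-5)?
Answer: 1088/3 ≈ 362.67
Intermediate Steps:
h(I) = 19/3 - 5*I/6 (h(I) = 3 + ((I - 4)*(-5))/6 = 3 + ((-4 + I)*(-5))/6 = 3 + (20 - 5*I)/6 = 3 + (10/3 - 5*I/6) = 19/3 - 5*I/6)
(-13 - 13)*(-13) + h(-22) = (-13 - 13)*(-13) + (19/3 - ⅚*(-22)) = -26*(-13) + (19/3 + 55/3) = 338 + 74/3 = 1088/3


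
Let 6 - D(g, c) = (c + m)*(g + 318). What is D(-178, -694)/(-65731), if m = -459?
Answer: -161426/65731 ≈ -2.4559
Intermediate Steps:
D(g, c) = 6 - (-459 + c)*(318 + g) (D(g, c) = 6 - (c - 459)*(g + 318) = 6 - (-459 + c)*(318 + g))
D(-178, -694)/(-65731) = (145968 - 318*(-694) + 459*(-178) - 1*(-694)*(-178))/(-65731) = (145968 + 220692 - 81702 - 123532)*(-1/65731) = 161426*(-1/65731) = -161426/65731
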